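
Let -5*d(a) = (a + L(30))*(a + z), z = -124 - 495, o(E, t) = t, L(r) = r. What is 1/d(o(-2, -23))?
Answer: 5/4494 ≈ 0.0011126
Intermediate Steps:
z = -619
d(a) = -(-619 + a)*(30 + a)/5 (d(a) = -(a + 30)*(a - 619)/5 = -(30 + a)*(-619 + a)/5 = -(-619 + a)*(30 + a)/5)
1/d(o(-2, -23)) = 1/(3714 - ⅕*(-23)² + (589/5)*(-23)) = 1/(3714 - ⅕*529 - 13547/5) = 1/(3714 - 529/5 - 13547/5) = 1/(4494/5) = 5/4494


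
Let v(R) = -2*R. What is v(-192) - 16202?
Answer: -15818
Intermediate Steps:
v(-192) - 16202 = -2*(-192) - 16202 = 384 - 16202 = -15818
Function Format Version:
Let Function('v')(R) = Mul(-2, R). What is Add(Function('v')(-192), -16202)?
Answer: -15818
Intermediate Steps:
Add(Function('v')(-192), -16202) = Add(Mul(-2, -192), -16202) = Add(384, -16202) = -15818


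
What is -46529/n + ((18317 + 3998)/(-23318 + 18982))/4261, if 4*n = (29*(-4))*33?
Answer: 859634303729/17681241072 ≈ 48.618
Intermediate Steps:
n = -957 (n = ((29*(-4))*33)/4 = (-116*33)/4 = (¼)*(-3828) = -957)
-46529/n + ((18317 + 3998)/(-23318 + 18982))/4261 = -46529/(-957) + ((18317 + 3998)/(-23318 + 18982))/4261 = -46529*(-1/957) + (22315/(-4336))*(1/4261) = 46529/957 + (22315*(-1/4336))*(1/4261) = 46529/957 - 22315/4336*1/4261 = 46529/957 - 22315/18475696 = 859634303729/17681241072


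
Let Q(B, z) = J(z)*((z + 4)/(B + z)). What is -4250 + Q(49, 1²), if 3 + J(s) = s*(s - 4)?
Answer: -21253/5 ≈ -4250.6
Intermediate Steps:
J(s) = -3 + s*(-4 + s) (J(s) = -3 + s*(s - 4) = -3 + s*(-4 + s))
Q(B, z) = (4 + z)*(-3 + z² - 4*z)/(B + z) (Q(B, z) = (-3 + z² - 4*z)*((z + 4)/(B + z)) = (-3 + z² - 4*z)*((4 + z)/(B + z)) = (4 + z)*(-3 + z² - 4*z)/(B + z))
-4250 + Q(49, 1²) = -4250 + (-12 + (1²)³ - 19*1²)/(49 + 1²) = -4250 + (-12 + 1³ - 19*1)/(49 + 1) = -4250 + (-12 + 1 - 19)/50 = -4250 + (1/50)*(-30) = -4250 - ⅗ = -21253/5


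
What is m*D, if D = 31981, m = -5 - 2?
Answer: -223867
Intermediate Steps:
m = -7
m*D = -7*31981 = -223867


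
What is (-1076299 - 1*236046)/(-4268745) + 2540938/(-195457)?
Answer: -2118021873229/166871218293 ≈ -12.693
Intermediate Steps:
(-1076299 - 1*236046)/(-4268745) + 2540938/(-195457) = (-1076299 - 236046)*(-1/4268745) + 2540938*(-1/195457) = -1312345*(-1/4268745) - 2540938/195457 = 262469/853749 - 2540938/195457 = -2118021873229/166871218293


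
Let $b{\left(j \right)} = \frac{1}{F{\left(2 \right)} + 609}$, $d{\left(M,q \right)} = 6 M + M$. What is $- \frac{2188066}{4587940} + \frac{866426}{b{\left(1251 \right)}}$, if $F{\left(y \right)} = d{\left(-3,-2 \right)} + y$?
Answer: $\frac{1172657597125767}{2293970} \approx 5.1119 \cdot 10^{8}$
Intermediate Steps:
$d{\left(M,q \right)} = 7 M$
$F{\left(y \right)} = -21 + y$ ($F{\left(y \right)} = 7 \left(-3\right) + y = -21 + y$)
$b{\left(j \right)} = \frac{1}{590}$ ($b{\left(j \right)} = \frac{1}{\left(-21 + 2\right) + 609} = \frac{1}{-19 + 609} = \frac{1}{590}$)
$- \frac{2188066}{4587940} + \frac{866426}{b{\left(1251 \right)}} = - \frac{2188066}{4587940} + 866426 \frac{1}{\frac{1}{590}} = \left(-2188066\right) \frac{1}{4587940} + 866426 \cdot 590 = - \frac{1094033}{2293970} + 511191340 = \frac{1172657597125767}{2293970}$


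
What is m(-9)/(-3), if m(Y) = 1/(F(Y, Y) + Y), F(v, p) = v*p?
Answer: -1/216 ≈ -0.0046296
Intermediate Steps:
F(v, p) = p*v
m(Y) = 1/(Y + Y²) (m(Y) = 1/(Y*Y + Y) = 1/(Y² + Y) = 1/(Y + Y²))
m(-9)/(-3) = (1/((-9)*(1 - 9)))/(-3) = -⅑/(-8)*(-⅓) = -⅑*(-⅛)*(-⅓) = (1/72)*(-⅓) = -1/216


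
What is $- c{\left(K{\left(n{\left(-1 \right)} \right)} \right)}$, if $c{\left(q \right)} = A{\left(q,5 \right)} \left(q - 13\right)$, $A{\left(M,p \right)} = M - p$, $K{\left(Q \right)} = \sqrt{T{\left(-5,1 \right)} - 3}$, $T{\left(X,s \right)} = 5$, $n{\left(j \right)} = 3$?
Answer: $-67 + 18 \sqrt{2} \approx -41.544$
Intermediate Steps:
$K{\left(Q \right)} = \sqrt{2}$ ($K{\left(Q \right)} = \sqrt{5 - 3} = \sqrt{2}$)
$c{\left(q \right)} = \left(-13 + q\right) \left(-5 + q\right)$ ($c{\left(q \right)} = \left(q - 5\right) \left(q - 13\right) = \left(q - 5\right) \left(-13 + q\right) = \left(-5 + q\right) \left(-13 + q\right) = \left(-13 + q\right) \left(-5 + q\right)$)
$- c{\left(K{\left(n{\left(-1 \right)} \right)} \right)} = - \left(-13 + \sqrt{2}\right) \left(-5 + \sqrt{2}\right)$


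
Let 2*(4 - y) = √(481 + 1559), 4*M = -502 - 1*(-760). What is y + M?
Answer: 137/2 - √510 ≈ 45.917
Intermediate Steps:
M = 129/2 (M = (-502 - 1*(-760))/4 = (-502 + 760)/4 = (¼)*258 = 129/2 ≈ 64.500)
y = 4 - √510 (y = 4 - √(481 + 1559)/2 = 4 - √510 ≈ -18.583)
y + M = (4 - √510) + 129/2 = 137/2 - √510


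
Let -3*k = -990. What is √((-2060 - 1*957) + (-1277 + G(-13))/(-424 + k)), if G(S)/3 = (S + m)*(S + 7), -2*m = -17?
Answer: 3*I*√737383/47 ≈ 54.811*I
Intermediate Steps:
k = 330 (k = -⅓*(-990) = 330)
m = 17/2 (m = -½*(-17) = 17/2 ≈ 8.5000)
G(S) = 3*(7 + S)*(17/2 + S) (G(S) = 3*((S + 17/2)*(S + 7)) = 3*((17/2 + S)*(7 + S)) = 3*((7 + S)*(17/2 + S)) = 3*(7 + S)*(17/2 + S))
√((-2060 - 1*957) + (-1277 + G(-13))/(-424 + k)) = √((-2060 - 1*957) + (-1277 + (357/2 + 3*(-13)² + (93/2)*(-13)))/(-424 + 330)) = √((-2060 - 957) + (-1277 + (357/2 + 3*169 - 1209/2))/(-94)) = √(-3017 + (-1277 + (357/2 + 507 - 1209/2))*(-1/94)) = √(-3017 + (-1277 + 81)*(-1/94)) = √(-3017 - 1196*(-1/94)) = √(-3017 + 598/47) = √(-141201/47) = 3*I*√737383/47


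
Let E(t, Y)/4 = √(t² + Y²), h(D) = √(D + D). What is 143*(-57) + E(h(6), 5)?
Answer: -8151 + 4*√37 ≈ -8126.7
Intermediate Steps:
h(D) = √2*√D (h(D) = √(2*D) = √2*√D)
E(t, Y) = 4*√(Y² + t²) (E(t, Y) = 4*√(t² + Y²) = 4*√(Y² + t²))
143*(-57) + E(h(6), 5) = 143*(-57) + 4*√(5² + (√2*√6)²) = -8151 + 4*√(25 + (2*√3)²) = -8151 + 4*√(25 + 12) = -8151 + 4*√37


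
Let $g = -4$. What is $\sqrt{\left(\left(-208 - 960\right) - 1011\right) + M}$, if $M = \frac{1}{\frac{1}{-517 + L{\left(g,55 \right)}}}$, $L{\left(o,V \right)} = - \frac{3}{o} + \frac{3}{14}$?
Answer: $\frac{i \sqrt{528227}}{14} \approx 51.914 i$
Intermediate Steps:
$L{\left(o,V \right)} = \frac{3}{14} - \frac{3}{o}$ ($L{\left(o,V \right)} = - \frac{3}{o} + 3 \cdot \frac{1}{14} = - \frac{3}{o} + \frac{3}{14} = \frac{3}{14} - \frac{3}{o}$)
$M = - \frac{14449}{28}$ ($M = \frac{1}{\frac{1}{-517 - \left(- \frac{3}{14} + \frac{3}{-4}\right)}} = \frac{1}{\frac{1}{-517 + \left(\frac{3}{14} - - \frac{3}{4}\right)}} = \frac{1}{\frac{1}{-517 + \left(\frac{3}{14} + \frac{3}{4}\right)}} = \frac{1}{\frac{1}{-517 + \frac{27}{28}}} = \frac{1}{\frac{1}{- \frac{14449}{28}}} = \frac{1}{- \frac{28}{14449}} = - \frac{14449}{28} \approx -516.04$)
$\sqrt{\left(\left(-208 - 960\right) - 1011\right) + M} = \sqrt{\left(\left(-208 - 960\right) - 1011\right) - \frac{14449}{28}} = \sqrt{\left(-1168 - 1011\right) - \frac{14449}{28}} = \sqrt{-2179 - \frac{14449}{28}} = \sqrt{- \frac{75461}{28}} = \frac{i \sqrt{528227}}{14}$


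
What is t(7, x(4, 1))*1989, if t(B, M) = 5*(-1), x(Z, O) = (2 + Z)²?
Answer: -9945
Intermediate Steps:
t(B, M) = -5
t(7, x(4, 1))*1989 = -5*1989 = -9945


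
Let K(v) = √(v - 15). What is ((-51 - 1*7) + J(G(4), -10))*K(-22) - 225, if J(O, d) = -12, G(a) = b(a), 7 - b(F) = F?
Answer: -225 - 70*I*√37 ≈ -225.0 - 425.79*I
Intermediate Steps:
b(F) = 7 - F
G(a) = 7 - a
K(v) = √(-15 + v)
((-51 - 1*7) + J(G(4), -10))*K(-22) - 225 = ((-51 - 1*7) - 12)*√(-15 - 22) - 225 = ((-51 - 7) - 12)*√(-37) - 225 = (-58 - 12)*(I*√37) - 225 = -70*I*√37 - 225 = -225 - 70*I*√37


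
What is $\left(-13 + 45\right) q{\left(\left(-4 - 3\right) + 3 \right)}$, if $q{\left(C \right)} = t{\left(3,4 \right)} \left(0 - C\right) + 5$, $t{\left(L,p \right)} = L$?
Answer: $544$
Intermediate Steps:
$q{\left(C \right)} = 5 - 3 C$ ($q{\left(C \right)} = 3 \left(0 - C\right) + 5 = 3 \left(- C\right) + 5 = - 3 C + 5 = 5 - 3 C$)
$\left(-13 + 45\right) q{\left(\left(-4 - 3\right) + 3 \right)} = \left(-13 + 45\right) \left(5 - 3 \left(\left(-4 - 3\right) + 3\right)\right) = 32 \left(5 - 3 \left(-7 + 3\right)\right) = 32 \left(5 - -12\right) = 32 \left(5 + 12\right) = 32 \cdot 17 = 544$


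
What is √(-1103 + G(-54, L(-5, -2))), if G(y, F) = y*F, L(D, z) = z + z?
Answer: I*√887 ≈ 29.783*I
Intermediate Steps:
L(D, z) = 2*z
G(y, F) = F*y
√(-1103 + G(-54, L(-5, -2))) = √(-1103 + (2*(-2))*(-54)) = √(-1103 - 4*(-54)) = √(-1103 + 216) = √(-887) = I*√887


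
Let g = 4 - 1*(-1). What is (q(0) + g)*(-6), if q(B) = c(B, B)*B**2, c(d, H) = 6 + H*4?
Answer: -30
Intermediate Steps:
c(d, H) = 6 + 4*H
g = 5 (g = 4 + 1 = 5)
q(B) = B**2*(6 + 4*B) (q(B) = (6 + 4*B)*B**2 = B**2*(6 + 4*B))
(q(0) + g)*(-6) = (0**2*(6 + 4*0) + 5)*(-6) = (0*(6 + 0) + 5)*(-6) = (0*6 + 5)*(-6) = (0 + 5)*(-6) = 5*(-6) = -30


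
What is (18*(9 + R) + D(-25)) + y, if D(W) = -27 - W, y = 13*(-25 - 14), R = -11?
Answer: -545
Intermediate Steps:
y = -507 (y = 13*(-39) = -507)
(18*(9 + R) + D(-25)) + y = (18*(9 - 11) + (-27 - 1*(-25))) - 507 = (18*(-2) + (-27 + 25)) - 507 = (-36 - 2) - 507 = -38 - 507 = -545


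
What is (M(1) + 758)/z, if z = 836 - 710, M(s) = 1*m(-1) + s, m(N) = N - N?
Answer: 253/42 ≈ 6.0238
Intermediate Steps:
m(N) = 0
M(s) = s (M(s) = 1*0 + s = 0 + s = s)
z = 126
(M(1) + 758)/z = (1 + 758)/126 = 759*(1/126) = 253/42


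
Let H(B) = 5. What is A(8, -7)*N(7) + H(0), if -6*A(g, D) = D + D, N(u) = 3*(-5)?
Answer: -30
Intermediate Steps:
N(u) = -15
A(g, D) = -D/3 (A(g, D) = -(D + D)/6 = -D/3)
A(8, -7)*N(7) + H(0) = -1/3*(-7)*(-15) + 5 = (7/3)*(-15) + 5 = -35 + 5 = -30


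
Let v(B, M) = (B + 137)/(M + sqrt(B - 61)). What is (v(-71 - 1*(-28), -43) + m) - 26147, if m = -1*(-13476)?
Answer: -24750505/1953 - 188*I*sqrt(26)/1953 ≈ -12673.0 - 0.49084*I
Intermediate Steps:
m = 13476
v(B, M) = (137 + B)/(M + sqrt(-61 + B))
(v(-71 - 1*(-28), -43) + m) - 26147 = ((137 + (-71 - 1*(-28)))/(-43 + sqrt(-61 + (-71 - 1*(-28)))) + 13476) - 26147 = ((137 + (-71 + 28))/(-43 + sqrt(-61 + (-71 + 28))) + 13476) - 26147 = ((137 - 43)/(-43 + sqrt(-61 - 43)) + 13476) - 26147 = (94/(-43 + sqrt(-104)) + 13476) - 26147 = (94/(-43 + 2*I*sqrt(26)) + 13476) - 26147 = (13476 + 94/(-43 + 2*I*sqrt(26))) - 26147 = -12671 + 94/(-43 + 2*I*sqrt(26))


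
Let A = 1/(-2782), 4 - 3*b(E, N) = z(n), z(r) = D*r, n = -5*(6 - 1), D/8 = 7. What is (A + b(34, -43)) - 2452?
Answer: -5519489/2782 ≈ -1984.0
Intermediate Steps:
D = 56 (D = 8*7 = 56)
n = -25 (n = -5*5 = -25)
z(r) = 56*r
b(E, N) = 468 (b(E, N) = 4/3 - 56*(-25)/3 = 4/3 - ⅓*(-1400) = 4/3 + 1400/3 = 468)
A = -1/2782 ≈ -0.00035945
(A + b(34, -43)) - 2452 = (-1/2782 + 468) - 2452 = 1301975/2782 - 2452 = -5519489/2782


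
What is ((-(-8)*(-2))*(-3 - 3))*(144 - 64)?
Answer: 7680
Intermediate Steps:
((-(-8)*(-2))*(-3 - 3))*(144 - 64) = (-4*4*(-6))*80 = -16*(-6)*80 = 96*80 = 7680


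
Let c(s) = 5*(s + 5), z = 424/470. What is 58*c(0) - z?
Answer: 340538/235 ≈ 1449.1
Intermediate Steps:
z = 212/235 (z = 424*(1/470) = 212/235 ≈ 0.90213)
c(s) = 25 + 5*s (c(s) = 5*(5 + s) = 25 + 5*s)
58*c(0) - z = 58*(25 + 5*0) - 1*212/235 = 58*(25 + 0) - 212/235 = 58*25 - 212/235 = 1450 - 212/235 = 340538/235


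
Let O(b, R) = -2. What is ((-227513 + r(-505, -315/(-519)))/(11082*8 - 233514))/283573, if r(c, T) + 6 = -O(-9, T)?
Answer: 75839/13692605878 ≈ 5.5387e-6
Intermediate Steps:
r(c, T) = -4 (r(c, T) = -6 - 1*(-2) = -6 + 2 = -4)
((-227513 + r(-505, -315/(-519)))/(11082*8 - 233514))/283573 = ((-227513 - 4)/(11082*8 - 233514))/283573 = -227517/(88656 - 233514)*(1/283573) = -227517/(-144858)*(1/283573) = -227517*(-1/144858)*(1/283573) = (75839/48286)*(1/283573) = 75839/13692605878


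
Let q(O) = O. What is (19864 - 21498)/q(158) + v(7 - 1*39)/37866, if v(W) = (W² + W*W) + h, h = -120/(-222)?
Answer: -569331715/55341159 ≈ -10.288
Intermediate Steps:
h = 20/37 (h = -120*(-1/222) = 20/37 ≈ 0.54054)
v(W) = 20/37 + 2*W² (v(W) = (W² + W*W) + 20/37 = (W² + W²) + 20/37 = 2*W² + 20/37 = 20/37 + 2*W²)
(19864 - 21498)/q(158) + v(7 - 1*39)/37866 = (19864 - 21498)/158 + (20/37 + 2*(7 - 1*39)²)/37866 = -1634*1/158 + (20/37 + 2*(7 - 39)²)*(1/37866) = -817/79 + (20/37 + 2*(-32)²)*(1/37866) = -817/79 + (20/37 + 2*1024)*(1/37866) = -817/79 + (20/37 + 2048)*(1/37866) = -817/79 + (75796/37)*(1/37866) = -817/79 + 37898/700521 = -569331715/55341159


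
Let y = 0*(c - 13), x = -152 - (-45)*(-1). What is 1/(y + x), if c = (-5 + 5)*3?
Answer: -1/197 ≈ -0.0050761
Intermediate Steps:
c = 0 (c = 0*3 = 0)
x = -197 (x = -152 - 1*45 = -152 - 45 = -197)
y = 0 (y = 0*(0 - 13) = 0*(-13) = 0)
1/(y + x) = 1/(0 - 197) = 1/(-197) = -1/197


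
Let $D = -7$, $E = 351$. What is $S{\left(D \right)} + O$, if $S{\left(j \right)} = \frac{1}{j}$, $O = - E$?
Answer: $- \frac{2458}{7} \approx -351.14$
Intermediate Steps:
$O = -351$ ($O = \left(-1\right) 351 = -351$)
$S{\left(D \right)} + O = \frac{1}{-7} - 351 = - \frac{1}{7} - 351 = - \frac{2458}{7}$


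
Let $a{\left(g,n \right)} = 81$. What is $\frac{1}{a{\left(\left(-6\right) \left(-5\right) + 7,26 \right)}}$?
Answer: $\frac{1}{81} \approx 0.012346$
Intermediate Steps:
$\frac{1}{a{\left(\left(-6\right) \left(-5\right) + 7,26 \right)}} = \frac{1}{81}$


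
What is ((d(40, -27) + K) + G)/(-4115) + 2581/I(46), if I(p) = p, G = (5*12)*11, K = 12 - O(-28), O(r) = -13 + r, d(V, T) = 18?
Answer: 10587189/189290 ≈ 55.931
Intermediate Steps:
K = 53 (K = 12 - (-13 - 28) = 12 - 1*(-41) = 12 + 41 = 53)
G = 660 (G = 60*11 = 660)
((d(40, -27) + K) + G)/(-4115) + 2581/I(46) = ((18 + 53) + 660)/(-4115) + 2581/46 = (71 + 660)*(-1/4115) + 2581*(1/46) = 731*(-1/4115) + 2581/46 = -731/4115 + 2581/46 = 10587189/189290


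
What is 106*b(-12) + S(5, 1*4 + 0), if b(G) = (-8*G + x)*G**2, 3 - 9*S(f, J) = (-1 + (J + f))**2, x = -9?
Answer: 11951651/9 ≈ 1.3280e+6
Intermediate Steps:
S(f, J) = 1/3 - (-1 + J + f)**2/9 (S(f, J) = 1/3 - (-1 + (J + f))**2/9 = 1/3 - (-1 + J + f)**2/9)
b(G) = G**2*(-9 - 8*G) (b(G) = (-8*G - 9)*G**2 = (-9 - 8*G)*G**2 = G**2*(-9 - 8*G))
106*b(-12) + S(5, 1*4 + 0) = 106*((-12)**2*(-9 - 8*(-12))) + (1/3 - (-1 + (1*4 + 0) + 5)**2/9) = 106*(144*(-9 + 96)) + (1/3 - (-1 + (4 + 0) + 5)**2/9) = 106*(144*87) + (1/3 - (-1 + 4 + 5)**2/9) = 106*12528 + (1/3 - 1/9*8**2) = 1327968 + (1/3 - 1/9*64) = 1327968 + (1/3 - 64/9) = 1327968 - 61/9 = 11951651/9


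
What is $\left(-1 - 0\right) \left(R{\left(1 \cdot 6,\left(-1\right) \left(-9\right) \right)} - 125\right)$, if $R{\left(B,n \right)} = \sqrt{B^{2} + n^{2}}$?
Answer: $125 - 3 \sqrt{13} \approx 114.18$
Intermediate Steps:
$\left(-1 - 0\right) \left(R{\left(1 \cdot 6,\left(-1\right) \left(-9\right) \right)} - 125\right) = \left(-1 - 0\right) \left(\sqrt{\left(1 \cdot 6\right)^{2} + \left(\left(-1\right) \left(-9\right)\right)^{2}} - 125\right) = \left(-1 + 0\right) \left(\sqrt{6^{2} + 9^{2}} - 125\right) = - (\sqrt{36 + 81} - 125) = - (\sqrt{117} - 125) = - (3 \sqrt{13} - 125) = - (-125 + 3 \sqrt{13}) = 125 - 3 \sqrt{13}$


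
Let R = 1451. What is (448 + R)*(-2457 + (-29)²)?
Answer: -3068784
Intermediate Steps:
(448 + R)*(-2457 + (-29)²) = (448 + 1451)*(-2457 + (-29)²) = 1899*(-2457 + 841) = 1899*(-1616) = -3068784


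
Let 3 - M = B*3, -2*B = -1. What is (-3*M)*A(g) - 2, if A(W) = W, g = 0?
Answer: -2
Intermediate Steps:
B = ½ (B = -½*(-1) = ½ ≈ 0.50000)
M = 3/2 (M = 3 - 3/2 = 3/2 ≈ 1.5000)
(-3*M)*A(g) - 2 = -3*3/2*0 - 2 = -9/2*0 - 2 = 0 - 2 = -2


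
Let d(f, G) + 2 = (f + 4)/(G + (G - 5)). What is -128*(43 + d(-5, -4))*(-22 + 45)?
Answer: -1572096/13 ≈ -1.2093e+5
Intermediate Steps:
d(f, G) = -2 + (4 + f)/(-5 + 2*G) (d(f, G) = -2 + (f + 4)/(G + (G - 5)) = -2 + (4 + f)/(G + (-5 + G)) = -2 + (4 + f)/(-5 + 2*G))
-128*(43 + d(-5, -4))*(-22 + 45) = -128*(43 + (14 - 5 - 4*(-4))/(-5 + 2*(-4)))*(-22 + 45) = -128*(43 + (14 - 5 + 16)/(-5 - 8))*23 = -128*(43 + 25/(-13))*23 = -128*(43 - 1/13*25)*23 = -128*(43 - 25/13)*23 = -68352*23/13 = -128*12282/13 = -1572096/13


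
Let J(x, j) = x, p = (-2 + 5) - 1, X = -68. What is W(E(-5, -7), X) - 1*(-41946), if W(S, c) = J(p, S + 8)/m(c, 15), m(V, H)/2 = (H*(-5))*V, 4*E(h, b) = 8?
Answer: 213924601/5100 ≈ 41946.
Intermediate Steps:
E(h, b) = 2 (E(h, b) = (¼)*8 = 2)
m(V, H) = -10*H*V (m(V, H) = 2*((H*(-5))*V) = 2*((-5*H)*V) = 2*(-5*H*V) = -10*H*V)
p = 2 (p = 3 - 1 = 2)
W(S, c) = -1/(75*c) (W(S, c) = 2/((-10*15*c)) = 2/((-150*c)) = 2*(-1/(150*c)) = -1/(75*c))
W(E(-5, -7), X) - 1*(-41946) = -1/75/(-68) - 1*(-41946) = -1/75*(-1/68) + 41946 = 1/5100 + 41946 = 213924601/5100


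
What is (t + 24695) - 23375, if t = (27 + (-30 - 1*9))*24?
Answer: 1032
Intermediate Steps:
t = -288 (t = (27 + (-30 - 9))*24 = (27 - 39)*24 = -12*24 = -288)
(t + 24695) - 23375 = (-288 + 24695) - 23375 = 24407 - 23375 = 1032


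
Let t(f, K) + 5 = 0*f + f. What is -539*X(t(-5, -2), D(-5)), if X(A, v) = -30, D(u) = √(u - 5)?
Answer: 16170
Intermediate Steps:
t(f, K) = -5 + f (t(f, K) = -5 + (0*f + f) = -5 + (0 + f) = -5 + f)
D(u) = √(-5 + u)
-539*X(t(-5, -2), D(-5)) = -539*(-30) = 16170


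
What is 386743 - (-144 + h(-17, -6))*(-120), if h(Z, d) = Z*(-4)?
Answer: 377623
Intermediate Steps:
h(Z, d) = -4*Z
386743 - (-144 + h(-17, -6))*(-120) = 386743 - (-144 - 4*(-17))*(-120) = 386743 - (-144 + 68)*(-120) = 386743 - (-76)*(-120) = 386743 - 1*9120 = 386743 - 9120 = 377623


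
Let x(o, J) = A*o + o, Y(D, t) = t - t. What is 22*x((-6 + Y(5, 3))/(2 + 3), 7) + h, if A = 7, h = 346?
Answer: 674/5 ≈ 134.80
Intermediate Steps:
Y(D, t) = 0
x(o, J) = 8*o (x(o, J) = 7*o + o = 8*o)
22*x((-6 + Y(5, 3))/(2 + 3), 7) + h = 22*(8*((-6 + 0)/(2 + 3))) + 346 = 22*(8*(-6/5)) + 346 = 22*(-48/5) + 346 = -1056/5 + 346 = 674/5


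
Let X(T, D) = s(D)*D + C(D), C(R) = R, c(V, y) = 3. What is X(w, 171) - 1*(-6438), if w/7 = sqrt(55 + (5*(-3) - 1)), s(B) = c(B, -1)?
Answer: 7122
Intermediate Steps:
s(B) = 3
w = 7*sqrt(39) (w = 7*sqrt(55 + (5*(-3) - 1)) = 7*sqrt(55 + (-15 - 1)) = 7*sqrt(55 - 16) = 7*sqrt(39) ≈ 43.715)
X(T, D) = 4*D (X(T, D) = 3*D + D = 4*D)
X(w, 171) - 1*(-6438) = 4*171 - 1*(-6438) = 684 + 6438 = 7122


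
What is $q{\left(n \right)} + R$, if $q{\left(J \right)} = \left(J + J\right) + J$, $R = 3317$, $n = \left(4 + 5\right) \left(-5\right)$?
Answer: $3182$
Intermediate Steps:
$n = -45$ ($n = 9 \left(-5\right) = -45$)
$q{\left(J \right)} = 3 J$ ($q{\left(J \right)} = 2 J + J = 3 J$)
$q{\left(n \right)} + R = 3 \left(-45\right) + 3317 = -135 + 3317 = 3182$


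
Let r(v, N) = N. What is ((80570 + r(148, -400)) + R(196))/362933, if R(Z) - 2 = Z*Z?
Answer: 118588/362933 ≈ 0.32675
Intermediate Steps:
R(Z) = 2 + Z² (R(Z) = 2 + Z*Z = 2 + Z²)
((80570 + r(148, -400)) + R(196))/362933 = ((80570 - 400) + (2 + 196²))/362933 = (80170 + (2 + 38416))*(1/362933) = (80170 + 38418)*(1/362933) = 118588*(1/362933) = 118588/362933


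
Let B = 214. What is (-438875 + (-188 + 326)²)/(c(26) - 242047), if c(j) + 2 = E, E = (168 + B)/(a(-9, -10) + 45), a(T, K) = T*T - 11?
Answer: 48280565/27835253 ≈ 1.7345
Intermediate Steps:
a(T, K) = -11 + T² (a(T, K) = T² - 11 = -11 + T²)
E = 382/115 (E = (168 + 214)/((-11 + (-9)²) + 45) = 382/((-11 + 81) + 45) = 382/(70 + 45) = 382/115 ≈ 3.3217)
c(j) = 152/115 (c(j) = -2 + 382/115 = 152/115)
(-438875 + (-188 + 326)²)/(c(26) - 242047) = (-438875 + (-188 + 326)²)/(152/115 - 242047) = (-438875 + 138²)/(-27835253/115) = (-438875 + 19044)*(-115/27835253) = -419831*(-115/27835253) = 48280565/27835253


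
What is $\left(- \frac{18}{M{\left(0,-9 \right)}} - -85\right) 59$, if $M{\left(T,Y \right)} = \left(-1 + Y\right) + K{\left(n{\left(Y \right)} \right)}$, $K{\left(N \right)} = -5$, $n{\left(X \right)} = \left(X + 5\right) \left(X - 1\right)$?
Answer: $\frac{25429}{5} \approx 5085.8$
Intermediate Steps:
$n{\left(X \right)} = \left(-1 + X\right) \left(5 + X\right)$ ($n{\left(X \right)} = \left(5 + X\right) \left(-1 + X\right) = \left(-1 + X\right) \left(5 + X\right)$)
$M{\left(T,Y \right)} = -6 + Y$ ($M{\left(T,Y \right)} = \left(-1 + Y\right) - 5 = -6 + Y$)
$\left(- \frac{18}{M{\left(0,-9 \right)}} - -85\right) 59 = \left(- \frac{18}{-6 - 9} - -85\right) 59 = \left(- \frac{18}{-15} + 85\right) 59 = \left(\left(-18\right) \left(- \frac{1}{15}\right) + 85\right) 59 = \left(\frac{6}{5} + 85\right) 59 = \frac{431}{5} \cdot 59 = \frac{25429}{5}$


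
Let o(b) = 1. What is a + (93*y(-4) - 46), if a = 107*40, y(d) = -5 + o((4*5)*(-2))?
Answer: 3862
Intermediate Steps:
y(d) = -4 (y(d) = -5 + 1 = -4)
a = 4280
a + (93*y(-4) - 46) = 4280 + (93*(-4) - 46) = 4280 + (-372 - 46) = 4280 - 418 = 3862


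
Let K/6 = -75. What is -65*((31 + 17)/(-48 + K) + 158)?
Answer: -851890/83 ≈ -10264.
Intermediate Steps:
K = -450 (K = 6*(-75) = -450)
-65*((31 + 17)/(-48 + K) + 158) = -65*((31 + 17)/(-48 - 450) + 158) = -65*(48/(-498) + 158) = -65*(48*(-1/498) + 158) = -65*(-8/83 + 158) = -65*13106/83 = -851890/83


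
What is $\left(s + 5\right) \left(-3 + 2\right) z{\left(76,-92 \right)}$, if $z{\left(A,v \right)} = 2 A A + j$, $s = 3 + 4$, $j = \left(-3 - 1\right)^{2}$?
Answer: $-138816$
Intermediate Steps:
$j = 16$ ($j = \left(-4\right)^{2} = 16$)
$s = 7$
$z{\left(A,v \right)} = 16 + 2 A^{2}$ ($z{\left(A,v \right)} = 2 A A + 16 = 2 A^{2} + 16 = 16 + 2 A^{2}$)
$\left(s + 5\right) \left(-3 + 2\right) z{\left(76,-92 \right)} = \left(7 + 5\right) \left(-3 + 2\right) \left(16 + 2 \cdot 76^{2}\right) = 12 \left(-1\right) \left(16 + 2 \cdot 5776\right) = - 12 \left(16 + 11552\right) = \left(-12\right) 11568 = -138816$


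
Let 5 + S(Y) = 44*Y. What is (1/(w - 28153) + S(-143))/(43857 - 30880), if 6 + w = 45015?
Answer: -106142231/218740312 ≈ -0.48524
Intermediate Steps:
w = 45009 (w = -6 + 45015 = 45009)
S(Y) = -5 + 44*Y
(1/(w - 28153) + S(-143))/(43857 - 30880) = (1/(45009 - 28153) + (-5 + 44*(-143)))/(43857 - 30880) = (1/16856 + (-5 - 6292))/12977 = (1/16856 - 6297)*(1/12977) = -106142231/16856*1/12977 = -106142231/218740312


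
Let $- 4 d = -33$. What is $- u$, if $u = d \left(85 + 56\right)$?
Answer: $- \frac{4653}{4} \approx -1163.3$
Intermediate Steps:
$d = \frac{33}{4}$ ($d = \left(- \frac{1}{4}\right) \left(-33\right) = \frac{33}{4} \approx 8.25$)
$u = \frac{4653}{4}$ ($u = \frac{33 \left(85 + 56\right)}{4} = \frac{33}{4} \cdot 141 = \frac{4653}{4} \approx 1163.3$)
$- u = \left(-1\right) \frac{4653}{4} = - \frac{4653}{4}$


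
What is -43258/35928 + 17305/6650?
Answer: 16703417/11946060 ≈ 1.3982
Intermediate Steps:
-43258/35928 + 17305/6650 = -43258*1/35928 + 17305*(1/6650) = -21629/17964 + 3461/1330 = 16703417/11946060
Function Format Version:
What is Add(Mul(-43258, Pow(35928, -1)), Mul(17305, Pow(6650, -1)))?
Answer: Rational(16703417, 11946060) ≈ 1.3982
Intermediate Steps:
Add(Mul(-43258, Pow(35928, -1)), Mul(17305, Pow(6650, -1))) = Add(Mul(-43258, Rational(1, 35928)), Mul(17305, Rational(1, 6650))) = Add(Rational(-21629, 17964), Rational(3461, 1330)) = Rational(16703417, 11946060)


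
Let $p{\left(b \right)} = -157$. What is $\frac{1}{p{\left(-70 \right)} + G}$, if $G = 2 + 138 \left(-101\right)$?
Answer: $- \frac{1}{14093} \approx -7.0957 \cdot 10^{-5}$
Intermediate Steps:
$G = -13936$ ($G = 2 - 13938 = -13936$)
$\frac{1}{p{\left(-70 \right)} + G} = \frac{1}{-157 - 13936} = \frac{1}{-14093} = - \frac{1}{14093}$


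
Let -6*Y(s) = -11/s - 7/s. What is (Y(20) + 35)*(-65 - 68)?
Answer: -93499/20 ≈ -4675.0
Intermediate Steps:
Y(s) = 3/s (Y(s) = -(-11/s - 7/s)/6 = -(-3)/s = 3/s)
(Y(20) + 35)*(-65 - 68) = (3/20 + 35)*(-65 - 68) = (3*(1/20) + 35)*(-133) = (3/20 + 35)*(-133) = (703/20)*(-133) = -93499/20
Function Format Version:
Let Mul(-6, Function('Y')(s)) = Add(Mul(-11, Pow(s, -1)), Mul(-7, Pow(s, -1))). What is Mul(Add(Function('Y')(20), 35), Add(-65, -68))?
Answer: Rational(-93499, 20) ≈ -4675.0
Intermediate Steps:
Function('Y')(s) = Mul(3, Pow(s, -1)) (Function('Y')(s) = Mul(Rational(-1, 6), Add(Mul(-11, Pow(s, -1)), Mul(-7, Pow(s, -1)))) = Mul(Rational(-1, 6), Mul(-18, Pow(s, -1))) = Mul(3, Pow(s, -1)))
Mul(Add(Function('Y')(20), 35), Add(-65, -68)) = Mul(Add(Mul(3, Pow(20, -1)), 35), Add(-65, -68)) = Mul(Add(Mul(3, Rational(1, 20)), 35), -133) = Mul(Add(Rational(3, 20), 35), -133) = Mul(Rational(703, 20), -133) = Rational(-93499, 20)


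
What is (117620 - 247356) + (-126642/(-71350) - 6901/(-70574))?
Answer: -326635173443771/2517727450 ≈ -1.2973e+5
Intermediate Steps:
(117620 - 247356) + (-126642/(-71350) - 6901/(-70574)) = -129736 + (-126642*(-1/71350) - 6901*(-1/70574)) = -129736 + (63321/35675 + 6901/70574) = -129736 + 4715009429/2517727450 = -326635173443771/2517727450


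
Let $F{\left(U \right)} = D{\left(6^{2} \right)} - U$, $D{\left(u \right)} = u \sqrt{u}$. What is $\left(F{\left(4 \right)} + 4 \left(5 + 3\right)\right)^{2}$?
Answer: $59536$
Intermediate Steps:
$D{\left(u \right)} = u^{\frac{3}{2}}$
$F{\left(U \right)} = 216 - U$ ($F{\left(U \right)} = \left(6^{2}\right)^{\frac{3}{2}} - U = 36^{\frac{3}{2}} - U = 216 - U$)
$\left(F{\left(4 \right)} + 4 \left(5 + 3\right)\right)^{2} = \left(\left(216 - 4\right) + 4 \left(5 + 3\right)\right)^{2} = \left(\left(216 - 4\right) + 4 \cdot 8\right)^{2} = \left(212 + 32\right)^{2} = 244^{2} = 59536$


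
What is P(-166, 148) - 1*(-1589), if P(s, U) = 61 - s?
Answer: 1816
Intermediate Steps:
P(-166, 148) - 1*(-1589) = (61 - 1*(-166)) - 1*(-1589) = (61 + 166) + 1589 = 227 + 1589 = 1816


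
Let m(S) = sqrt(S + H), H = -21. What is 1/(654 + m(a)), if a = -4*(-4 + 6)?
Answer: 654/427745 - I*sqrt(29)/427745 ≈ 0.0015289 - 1.259e-5*I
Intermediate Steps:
a = -8 (a = -4*2 = -8)
m(S) = sqrt(-21 + S) (m(S) = sqrt(S - 21) = sqrt(-21 + S))
1/(654 + m(a)) = 1/(654 + sqrt(-21 - 8)) = 1/(654 + sqrt(-29)) = 1/(654 + I*sqrt(29))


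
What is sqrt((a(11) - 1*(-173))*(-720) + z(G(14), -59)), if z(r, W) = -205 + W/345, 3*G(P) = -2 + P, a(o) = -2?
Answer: 4*I*sqrt(917423655)/345 ≈ 351.18*I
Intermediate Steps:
G(P) = -2/3 + P/3 (G(P) = (-2 + P)/3 = -2/3 + P/3)
z(r, W) = -205 + W/345 (z(r, W) = -205 + W*(1/345) = -205 + W/345)
sqrt((a(11) - 1*(-173))*(-720) + z(G(14), -59)) = sqrt((-2 - 1*(-173))*(-720) + (-205 + (1/345)*(-59))) = sqrt((-2 + 173)*(-720) + (-205 - 59/345)) = sqrt(171*(-720) - 70784/345) = sqrt(-123120 - 70784/345) = sqrt(-42547184/345) = 4*I*sqrt(917423655)/345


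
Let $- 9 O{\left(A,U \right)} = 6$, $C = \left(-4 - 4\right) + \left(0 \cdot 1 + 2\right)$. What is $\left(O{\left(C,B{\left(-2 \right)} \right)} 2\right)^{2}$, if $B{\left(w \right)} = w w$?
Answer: $\frac{16}{9} \approx 1.7778$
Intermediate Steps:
$B{\left(w \right)} = w^{2}$
$C = -6$ ($C = -8 + \left(0 + 2\right) = -8 + 2 = -6$)
$O{\left(A,U \right)} = - \frac{2}{3}$ ($O{\left(A,U \right)} = \left(- \frac{1}{9}\right) 6 = - \frac{2}{3}$)
$\left(O{\left(C,B{\left(-2 \right)} \right)} 2\right)^{2} = \left(\left(- \frac{2}{3}\right) 2\right)^{2} = \left(- \frac{4}{3}\right)^{2} = \frac{16}{9}$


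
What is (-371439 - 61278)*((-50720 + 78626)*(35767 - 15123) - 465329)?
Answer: -249083214258795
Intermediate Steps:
(-371439 - 61278)*((-50720 + 78626)*(35767 - 15123) - 465329) = -432717*(27906*20644 - 465329) = -432717*(576091464 - 465329) = -432717*575626135 = -249083214258795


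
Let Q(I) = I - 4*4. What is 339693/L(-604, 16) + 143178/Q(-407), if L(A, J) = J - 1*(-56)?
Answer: 1646683/376 ≈ 4379.5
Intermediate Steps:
Q(I) = -16 + I (Q(I) = I - 1*16 = I - 16 = -16 + I)
L(A, J) = 56 + J (L(A, J) = J + 56 = 56 + J)
339693/L(-604, 16) + 143178/Q(-407) = 339693/(56 + 16) + 143178/(-16 - 407) = 339693/72 + 143178/(-423) = 339693*(1/72) + 143178*(-1/423) = 113231/24 - 47726/141 = 1646683/376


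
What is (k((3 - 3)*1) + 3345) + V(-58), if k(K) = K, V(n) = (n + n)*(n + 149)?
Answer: -7211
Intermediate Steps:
V(n) = 2*n*(149 + n) (V(n) = (2*n)*(149 + n) = 2*n*(149 + n))
(k((3 - 3)*1) + 3345) + V(-58) = ((3 - 3)*1 + 3345) + 2*(-58)*(149 - 58) = (0*1 + 3345) + 2*(-58)*91 = (0 + 3345) - 10556 = 3345 - 10556 = -7211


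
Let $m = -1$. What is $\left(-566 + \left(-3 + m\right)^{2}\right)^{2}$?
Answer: $302500$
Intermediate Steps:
$\left(-566 + \left(-3 + m\right)^{2}\right)^{2} = \left(-566 + \left(-3 - 1\right)^{2}\right)^{2} = \left(-566 + \left(-4\right)^{2}\right)^{2} = \left(-566 + 16\right)^{2} = \left(-550\right)^{2} = 302500$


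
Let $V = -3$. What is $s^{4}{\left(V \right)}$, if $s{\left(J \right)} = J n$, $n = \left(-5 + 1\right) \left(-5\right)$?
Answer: $12960000$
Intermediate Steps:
$n = 20$ ($n = \left(-4\right) \left(-5\right) = 20$)
$s{\left(J \right)} = 20 J$ ($s{\left(J \right)} = J 20 = 20 J$)
$s^{4}{\left(V \right)} = \left(20 \left(-3\right)\right)^{4} = \left(-60\right)^{4} = 12960000$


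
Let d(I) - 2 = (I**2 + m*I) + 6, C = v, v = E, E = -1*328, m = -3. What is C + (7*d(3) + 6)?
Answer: -266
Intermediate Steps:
E = -328
v = -328
C = -328
d(I) = 8 + I**2 - 3*I (d(I) = 2 + ((I**2 - 3*I) + 6) = 2 + (6 + I**2 - 3*I) = 8 + I**2 - 3*I)
C + (7*d(3) + 6) = -328 + (7*(8 + 3**2 - 3*3) + 6) = -328 + (7*(8 + 9 - 9) + 6) = -328 + (7*8 + 6) = -328 + (56 + 6) = -328 + 62 = -266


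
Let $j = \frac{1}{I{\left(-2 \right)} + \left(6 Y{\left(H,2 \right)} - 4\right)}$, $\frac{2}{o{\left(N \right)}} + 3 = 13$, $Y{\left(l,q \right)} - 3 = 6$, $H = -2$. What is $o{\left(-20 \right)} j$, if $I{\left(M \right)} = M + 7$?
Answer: $\frac{1}{275} \approx 0.0036364$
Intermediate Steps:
$Y{\left(l,q \right)} = 9$ ($Y{\left(l,q \right)} = 3 + 6 = 9$)
$o{\left(N \right)} = \frac{1}{5}$ ($o{\left(N \right)} = \frac{2}{-3 + 13} = \frac{2}{10} = 2 \cdot \frac{1}{10} = \frac{1}{5}$)
$I{\left(M \right)} = 7 + M$
$j = \frac{1}{55}$ ($j = \frac{1}{\left(7 - 2\right) + \left(6 \cdot 9 - 4\right)} = \frac{1}{5 + \left(54 - 4\right)} = \frac{1}{5 + 50} = \frac{1}{55} \approx 0.018182$)
$o{\left(-20 \right)} j = \frac{1}{5} \cdot \frac{1}{55} = \frac{1}{275}$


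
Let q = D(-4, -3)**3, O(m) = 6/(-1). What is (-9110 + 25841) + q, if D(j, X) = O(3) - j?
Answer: 16723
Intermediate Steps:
O(m) = -6 (O(m) = 6*(-1) = -6)
D(j, X) = -6 - j
q = -8 (q = (-6 - 1*(-4))**3 = (-6 + 4)**3 = (-2)**3 = -8)
(-9110 + 25841) + q = (-9110 + 25841) - 8 = 16731 - 8 = 16723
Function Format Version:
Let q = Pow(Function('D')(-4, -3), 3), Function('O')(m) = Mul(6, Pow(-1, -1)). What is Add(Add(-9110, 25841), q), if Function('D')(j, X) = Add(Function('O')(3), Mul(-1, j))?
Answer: 16723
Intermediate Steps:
Function('O')(m) = -6 (Function('O')(m) = Mul(6, -1) = -6)
Function('D')(j, X) = Add(-6, Mul(-1, j))
q = -8 (q = Pow(Add(-6, Mul(-1, -4)), 3) = Pow(Add(-6, 4), 3) = Pow(-2, 3) = -8)
Add(Add(-9110, 25841), q) = Add(Add(-9110, 25841), -8) = Add(16731, -8) = 16723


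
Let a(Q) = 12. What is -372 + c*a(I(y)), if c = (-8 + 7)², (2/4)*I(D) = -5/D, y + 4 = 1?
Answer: -360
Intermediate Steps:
y = -3 (y = -4 + 1 = -3)
I(D) = -10/D (I(D) = 2*(-5/D) = -10/D)
c = 1 (c = (-1)² = 1)
-372 + c*a(I(y)) = -372 + 1*12 = -372 + 12 = -360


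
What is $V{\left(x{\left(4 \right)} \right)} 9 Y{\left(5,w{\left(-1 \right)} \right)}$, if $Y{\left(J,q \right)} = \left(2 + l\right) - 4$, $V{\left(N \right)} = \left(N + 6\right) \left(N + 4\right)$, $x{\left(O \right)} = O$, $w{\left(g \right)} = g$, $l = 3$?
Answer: $720$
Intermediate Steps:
$V{\left(N \right)} = \left(4 + N\right) \left(6 + N\right)$ ($V{\left(N \right)} = \left(6 + N\right) \left(4 + N\right) = \left(4 + N\right) \left(6 + N\right)$)
$Y{\left(J,q \right)} = 1$ ($Y{\left(J,q \right)} = \left(2 + 3\right) - 4 = 5 - 4 = 1$)
$V{\left(x{\left(4 \right)} \right)} 9 Y{\left(5,w{\left(-1 \right)} \right)} = \left(24 + 4^{2} + 10 \cdot 4\right) 9 \cdot 1 = \left(24 + 16 + 40\right) 9 \cdot 1 = 80 \cdot 9 \cdot 1 = 720 \cdot 1 = 720$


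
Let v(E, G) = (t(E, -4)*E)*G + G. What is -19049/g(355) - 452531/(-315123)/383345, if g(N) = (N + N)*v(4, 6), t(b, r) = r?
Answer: 153410923966081/514611520613100 ≈ 0.29811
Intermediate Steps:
v(E, G) = G - 4*E*G (v(E, G) = (-4*E)*G + G = -4*E*G + G = G - 4*E*G)
g(N) = -180*N (g(N) = (N + N)*(6*(1 - 4*4)) = (2*N)*(6*(1 - 16)) = (2*N)*(6*(-15)) = (2*N)*(-90) = -180*N)
-19049/g(355) - 452531/(-315123)/383345 = -19049/((-180*355)) - 452531/(-315123)/383345 = -19049/(-63900) - 452531*(-1/315123)*(1/383345) = -19049*(-1/63900) + (452531/315123)*(1/383345) = 19049/63900 + 452531/120800826435 = 153410923966081/514611520613100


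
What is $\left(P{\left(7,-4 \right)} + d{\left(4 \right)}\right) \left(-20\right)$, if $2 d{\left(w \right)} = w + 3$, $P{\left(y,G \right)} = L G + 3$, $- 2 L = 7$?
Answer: $-410$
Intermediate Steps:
$L = - \frac{7}{2}$ ($L = \left(- \frac{1}{2}\right) 7 = - \frac{7}{2} \approx -3.5$)
$P{\left(y,G \right)} = 3 - \frac{7 G}{2}$ ($P{\left(y,G \right)} = - \frac{7 G}{2} + 3 = 3 - \frac{7 G}{2}$)
$d{\left(w \right)} = \frac{3}{2} + \frac{w}{2}$ ($d{\left(w \right)} = \frac{w + 3}{2} = \frac{3 + w}{2} = \frac{3}{2} + \frac{w}{2}$)
$\left(P{\left(7,-4 \right)} + d{\left(4 \right)}\right) \left(-20\right) = \left(\left(3 - -14\right) + \left(\frac{3}{2} + \frac{1}{2} \cdot 4\right)\right) \left(-20\right) = \left(\left(3 + 14\right) + \left(\frac{3}{2} + 2\right)\right) \left(-20\right) = \left(17 + \frac{7}{2}\right) \left(-20\right) = \frac{41}{2} \left(-20\right) = -410$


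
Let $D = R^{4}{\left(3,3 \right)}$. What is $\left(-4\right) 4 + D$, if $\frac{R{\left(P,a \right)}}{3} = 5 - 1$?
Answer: $20720$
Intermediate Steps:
$R{\left(P,a \right)} = 12$ ($R{\left(P,a \right)} = 3 \left(5 - 1\right) = 3 \cdot 4 = 12$)
$D = 20736$ ($D = 12^{4} = 20736$)
$\left(-4\right) 4 + D = \left(-4\right) 4 + 20736 = -16 + 20736 = 20720$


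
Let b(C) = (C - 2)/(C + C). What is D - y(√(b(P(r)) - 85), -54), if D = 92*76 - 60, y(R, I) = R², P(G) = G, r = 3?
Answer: 42101/6 ≈ 7016.8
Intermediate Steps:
b(C) = (-2 + C)/(2*C) (b(C) = (-2 + C)/((2*C)) = (-2 + C)*(1/(2*C)) = (-2 + C)/(2*C))
D = 6932 (D = 6992 - 60 = 6932)
D - y(√(b(P(r)) - 85), -54) = 6932 - (√((½)*(-2 + 3)/3 - 85))² = 6932 - (√((½)*(⅓)*1 - 85))² = 6932 - (√(⅙ - 85))² = 6932 - (√(-509/6))² = 6932 - (I*√3054/6)² = 6932 - 1*(-509/6) = 6932 + 509/6 = 42101/6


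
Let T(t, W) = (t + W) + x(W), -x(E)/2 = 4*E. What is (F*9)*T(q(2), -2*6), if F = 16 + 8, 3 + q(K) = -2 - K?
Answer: 16632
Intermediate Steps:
q(K) = -5 - K (q(K) = -3 + (-2 - K) = -5 - K)
F = 24
x(E) = -8*E
T(t, W) = t - 7*W (T(t, W) = (t + W) - 8*W = (W + t) - 8*W = t - 7*W)
(F*9)*T(q(2), -2*6) = (24*9)*((-5 - 1*2) - (-14)*6) = 216*((-5 - 2) - 7*(-12)) = 216*(-7 + 84) = 216*77 = 16632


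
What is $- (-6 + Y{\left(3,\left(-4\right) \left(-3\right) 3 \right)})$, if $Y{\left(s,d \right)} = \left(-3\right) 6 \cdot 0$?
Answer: $6$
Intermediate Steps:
$Y{\left(s,d \right)} = 0$ ($Y{\left(s,d \right)} = \left(-18\right) 0 = 0$)
$- (-6 + Y{\left(3,\left(-4\right) \left(-3\right) 3 \right)}) = - (-6 + 0) = \left(-1\right) \left(-6\right) = 6$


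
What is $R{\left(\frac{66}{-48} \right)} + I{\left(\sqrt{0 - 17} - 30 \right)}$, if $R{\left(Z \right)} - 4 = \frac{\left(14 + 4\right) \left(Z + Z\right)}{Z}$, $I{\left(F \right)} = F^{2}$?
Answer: $923 - 60 i \sqrt{17} \approx 923.0 - 247.39 i$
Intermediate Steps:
$R{\left(Z \right)} = 40$ ($R{\left(Z \right)} = 4 + \frac{\left(14 + 4\right) \left(Z + Z\right)}{Z} = 4 + \frac{18 \cdot 2 Z}{Z} = 4 + \frac{36 Z}{Z} = 4 + 36 = 40$)
$R{\left(\frac{66}{-48} \right)} + I{\left(\sqrt{0 - 17} - 30 \right)} = 40 + \left(\sqrt{0 - 17} - 30\right)^{2} = 40 + \left(\sqrt{-17} - 30\right)^{2} = 40 + \left(i \sqrt{17} - 30\right)^{2} = 40 + \left(-30 + i \sqrt{17}\right)^{2}$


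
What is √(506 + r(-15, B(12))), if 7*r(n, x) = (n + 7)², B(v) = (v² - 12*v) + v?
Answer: √25242/7 ≈ 22.697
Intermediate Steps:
B(v) = v² - 11*v
r(n, x) = (7 + n)²/7 (r(n, x) = (n + 7)²/7 = (7 + n)²/7)
√(506 + r(-15, B(12))) = √(506 + (7 - 15)²/7) = √(506 + (⅐)*(-8)²) = √(506 + (⅐)*64) = √(506 + 64/7) = √(3606/7) = √25242/7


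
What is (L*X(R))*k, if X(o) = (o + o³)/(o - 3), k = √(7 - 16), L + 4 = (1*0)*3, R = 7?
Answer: -1050*I ≈ -1050.0*I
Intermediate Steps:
L = -4 (L = -4 + (1*0)*3 = -4 + 0*3 = -4 + 0 = -4)
k = 3*I (k = √(-9) = 3*I ≈ 3.0*I)
X(o) = (o + o³)/(-3 + o)
(L*X(R))*k = (-4*(7 + 7³)/(-3 + 7))*(3*I) = (-4*(7 + 343)/4)*(3*I) = (-350)*(3*I) = (-4*175/2)*(3*I) = -1050*I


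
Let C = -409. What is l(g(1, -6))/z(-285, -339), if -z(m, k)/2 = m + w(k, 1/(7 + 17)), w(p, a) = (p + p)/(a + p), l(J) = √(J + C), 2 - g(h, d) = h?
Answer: 8135*I*√102/2302203 ≈ 0.035687*I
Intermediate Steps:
g(h, d) = 2 - h
l(J) = √(-409 + J) (l(J) = √(J - 409) = √(-409 + J))
w(p, a) = 2*p/(a + p) (w(p, a) = (2*p)/(a + p) = 2*p/(a + p))
z(m, k) = -2*m - 4*k/(1/24 + k) (z(m, k) = -2*(m + 2*k/(1/(7 + 17) + k)) = -2*(m + 2*k/(1/24 + k)) = -2*m - 4*k/(1/24 + k))
l(g(1, -6))/z(-285, -339) = √(-409 + (2 - 1*1))/((2*(-48*(-339) - 1*(-285)*(1 + 24*(-339)))/(1 + 24*(-339)))) = √(-409 + (2 - 1))/((2*(16272 - 1*(-285)*(1 - 8136))/(1 - 8136))) = √(-409 + 1)/((2*(16272 - 1*(-285)*(-8135))/(-8135))) = √(-408)/((2*(-1/8135)*(16272 - 2318475))) = (2*I*√102)/((2*(-1/8135)*(-2302203))) = (2*I*√102)/(4604406/8135) = (2*I*√102)*(8135/4604406) = 8135*I*√102/2302203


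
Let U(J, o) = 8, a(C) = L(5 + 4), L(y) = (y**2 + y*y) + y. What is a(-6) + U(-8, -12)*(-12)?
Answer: 75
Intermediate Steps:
L(y) = y + 2*y**2 (L(y) = (y**2 + y**2) + y = 2*y**2 + y = y + 2*y**2)
a(C) = 171 (a(C) = (5 + 4)*(1 + 2*(5 + 4)) = 9*(1 + 2*9) = 9*(1 + 18) = 9*19 = 171)
a(-6) + U(-8, -12)*(-12) = 171 + 8*(-12) = 171 - 96 = 75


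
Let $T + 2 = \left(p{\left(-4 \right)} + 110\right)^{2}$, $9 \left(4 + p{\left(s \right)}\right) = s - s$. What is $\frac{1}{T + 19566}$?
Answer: $\frac{1}{30800} \approx 3.2468 \cdot 10^{-5}$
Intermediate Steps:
$p{\left(s \right)} = -4$ ($p{\left(s \right)} = -4 + \frac{s - s}{9} = -4 + \frac{1}{9} \cdot 0 = -4 + 0 = -4$)
$T = 11234$ ($T = -2 + \left(-4 + 110\right)^{2} = -2 + 106^{2} = -2 + 11236 = 11234$)
$\frac{1}{T + 19566} = \frac{1}{11234 + 19566} = \frac{1}{30800}$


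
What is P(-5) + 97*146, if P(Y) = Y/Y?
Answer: 14163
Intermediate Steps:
P(Y) = 1
P(-5) + 97*146 = 1 + 97*146 = 1 + 14162 = 14163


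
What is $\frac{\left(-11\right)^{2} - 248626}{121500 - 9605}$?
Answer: $- \frac{49701}{22379} \approx -2.2209$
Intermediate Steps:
$\frac{\left(-11\right)^{2} - 248626}{121500 - 9605} = \frac{121 - 248626}{111895} = \left(-248505\right) \frac{1}{111895} = - \frac{49701}{22379}$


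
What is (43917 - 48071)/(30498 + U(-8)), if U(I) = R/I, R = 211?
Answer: -33232/243773 ≈ -0.13632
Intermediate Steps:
U(I) = 211/I
(43917 - 48071)/(30498 + U(-8)) = (43917 - 48071)/(30498 + 211/(-8)) = -4154/(30498 + 211*(-1/8)) = -4154/(30498 - 211/8) = -4154/243773/8 = -4154*8/243773 = -33232/243773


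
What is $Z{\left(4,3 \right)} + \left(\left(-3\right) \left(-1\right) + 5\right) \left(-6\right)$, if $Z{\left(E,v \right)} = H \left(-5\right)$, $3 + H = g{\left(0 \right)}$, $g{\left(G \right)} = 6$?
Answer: $-63$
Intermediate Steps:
$H = 3$ ($H = -3 + 6 = 3$)
$Z{\left(E,v \right)} = -15$ ($Z{\left(E,v \right)} = 3 \left(-5\right) = -15$)
$Z{\left(4,3 \right)} + \left(\left(-3\right) \left(-1\right) + 5\right) \left(-6\right) = -15 + \left(\left(-3\right) \left(-1\right) + 5\right) \left(-6\right) = -15 + \left(3 + 5\right) \left(-6\right) = -15 + 8 \left(-6\right) = -15 - 48 = -63$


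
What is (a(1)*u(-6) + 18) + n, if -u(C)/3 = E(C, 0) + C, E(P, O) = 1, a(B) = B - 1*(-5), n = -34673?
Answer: -34565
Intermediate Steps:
a(B) = 5 + B (a(B) = B + 5 = 5 + B)
u(C) = -3 - 3*C (u(C) = -3*(1 + C) = -3 - 3*C)
(a(1)*u(-6) + 18) + n = ((5 + 1)*(-3 - 3*(-6)) + 18) - 34673 = (6*(-3 + 18) + 18) - 34673 = (6*15 + 18) - 34673 = (90 + 18) - 34673 = 108 - 34673 = -34565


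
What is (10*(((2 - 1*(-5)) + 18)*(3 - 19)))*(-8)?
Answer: 32000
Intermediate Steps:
(10*(((2 - 1*(-5)) + 18)*(3 - 19)))*(-8) = (10*(((2 + 5) + 18)*(-16)))*(-8) = (10*((7 + 18)*(-16)))*(-8) = (10*(25*(-16)))*(-8) = (10*(-400))*(-8) = -4000*(-8) = 32000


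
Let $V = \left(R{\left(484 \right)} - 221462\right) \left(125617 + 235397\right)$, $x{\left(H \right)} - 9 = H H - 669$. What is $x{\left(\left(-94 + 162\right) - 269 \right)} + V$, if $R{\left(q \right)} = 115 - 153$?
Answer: $-79964561259$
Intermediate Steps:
$x{\left(H \right)} = -660 + H^{2}$ ($x{\left(H \right)} = 9 + \left(H H - 669\right) = 9 + \left(H^{2} - 669\right) = 9 + \left(-669 + H^{2}\right) = -660 + H^{2}$)
$R{\left(q \right)} = -38$
$V = -79964601000$ ($V = \left(-38 - 221462\right) \left(125617 + 235397\right) = \left(-221500\right) 361014 = -79964601000$)
$x{\left(\left(-94 + 162\right) - 269 \right)} + V = \left(-660 + \left(\left(-94 + 162\right) - 269\right)^{2}\right) - 79964601000 = \left(-660 + \left(68 - 269\right)^{2}\right) - 79964601000 = \left(-660 + \left(-201\right)^{2}\right) - 79964601000 = \left(-660 + 40401\right) - 79964601000 = 39741 - 79964601000 = -79964561259$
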